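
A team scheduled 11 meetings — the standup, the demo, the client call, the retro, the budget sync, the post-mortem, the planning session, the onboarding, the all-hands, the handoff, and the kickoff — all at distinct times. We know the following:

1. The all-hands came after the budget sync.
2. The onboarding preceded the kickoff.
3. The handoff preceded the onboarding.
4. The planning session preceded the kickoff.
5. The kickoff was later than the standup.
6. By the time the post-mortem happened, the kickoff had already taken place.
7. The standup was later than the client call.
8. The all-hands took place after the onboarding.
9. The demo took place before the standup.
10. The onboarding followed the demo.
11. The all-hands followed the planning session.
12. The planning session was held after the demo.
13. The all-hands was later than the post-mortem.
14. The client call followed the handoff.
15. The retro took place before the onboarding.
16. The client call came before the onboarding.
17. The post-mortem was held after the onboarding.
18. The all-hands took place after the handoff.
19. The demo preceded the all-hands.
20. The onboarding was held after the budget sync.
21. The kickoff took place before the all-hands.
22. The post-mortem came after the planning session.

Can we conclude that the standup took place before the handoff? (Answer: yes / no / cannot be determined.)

no

Tracing the constraints gives the handoff → the client call → the standup, so the handoff must come before the standup.
That means the standup cannot be before the handoff.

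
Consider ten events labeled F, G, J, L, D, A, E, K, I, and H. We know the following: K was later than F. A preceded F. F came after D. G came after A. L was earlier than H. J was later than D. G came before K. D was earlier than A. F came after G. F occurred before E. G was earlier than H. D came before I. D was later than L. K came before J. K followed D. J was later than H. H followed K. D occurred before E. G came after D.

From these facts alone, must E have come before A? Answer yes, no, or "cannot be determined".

no

Tracing the constraints gives A → F → E, so A must come before E.
That means E cannot be before A.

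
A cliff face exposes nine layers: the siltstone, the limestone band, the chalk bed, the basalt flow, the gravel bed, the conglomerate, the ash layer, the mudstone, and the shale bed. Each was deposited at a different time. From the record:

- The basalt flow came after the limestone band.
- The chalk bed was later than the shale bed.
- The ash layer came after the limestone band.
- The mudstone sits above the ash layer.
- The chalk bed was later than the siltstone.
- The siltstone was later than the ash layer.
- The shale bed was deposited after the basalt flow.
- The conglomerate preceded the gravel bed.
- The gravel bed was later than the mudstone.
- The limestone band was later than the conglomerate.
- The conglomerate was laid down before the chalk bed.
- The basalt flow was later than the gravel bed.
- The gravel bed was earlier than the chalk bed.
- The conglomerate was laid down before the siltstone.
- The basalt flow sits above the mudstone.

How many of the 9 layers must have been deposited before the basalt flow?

Directly stated before the basalt flow: the gravel bed, the limestone band, and the mudstone.
The ash layer reaches the basalt flow via the ash layer → the mudstone → the basalt flow.
The conglomerate reaches the basalt flow via the conglomerate → the gravel bed → the basalt flow.
No chain forces the chalk bed (or any of the others) ahead of the basalt flow.
That's the ash layer, the conglomerate, the gravel bed, the limestone band, and the mudstone — 5 in all.

5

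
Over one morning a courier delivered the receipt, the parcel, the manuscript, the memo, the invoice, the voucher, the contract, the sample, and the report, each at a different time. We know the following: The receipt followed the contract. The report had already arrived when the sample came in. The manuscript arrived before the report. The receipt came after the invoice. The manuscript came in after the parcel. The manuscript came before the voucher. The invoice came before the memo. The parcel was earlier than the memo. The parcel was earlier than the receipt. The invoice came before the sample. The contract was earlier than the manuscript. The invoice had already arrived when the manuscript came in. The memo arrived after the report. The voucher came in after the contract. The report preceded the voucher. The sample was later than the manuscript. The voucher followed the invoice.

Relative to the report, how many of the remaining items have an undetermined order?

Forced before the report: the contract, the invoice, the manuscript, and the parcel; forced after the report: the memo, the sample, and the voucher.
That leaves the receipt with no forced order relative to the report — 1.

1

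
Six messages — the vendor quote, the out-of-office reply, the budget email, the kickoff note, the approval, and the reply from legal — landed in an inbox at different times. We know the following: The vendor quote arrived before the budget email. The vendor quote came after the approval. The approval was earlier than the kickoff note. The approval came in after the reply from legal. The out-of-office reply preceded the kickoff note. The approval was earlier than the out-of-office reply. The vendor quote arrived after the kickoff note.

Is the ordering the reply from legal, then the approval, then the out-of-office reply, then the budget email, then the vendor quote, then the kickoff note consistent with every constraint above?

The constraints require the kickoff note before the vendor quote, but in the proposed sequence the vendor quote appears ahead of the kickoff note. That one violation is enough.

no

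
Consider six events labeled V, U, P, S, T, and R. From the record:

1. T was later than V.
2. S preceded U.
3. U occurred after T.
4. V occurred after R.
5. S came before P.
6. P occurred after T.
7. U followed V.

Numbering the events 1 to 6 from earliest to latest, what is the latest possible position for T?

4

T must come before P and U — 2 events forced after it.
Everything else can be placed before T in some valid order, so T can sit as late as position 6 − 2 = 4.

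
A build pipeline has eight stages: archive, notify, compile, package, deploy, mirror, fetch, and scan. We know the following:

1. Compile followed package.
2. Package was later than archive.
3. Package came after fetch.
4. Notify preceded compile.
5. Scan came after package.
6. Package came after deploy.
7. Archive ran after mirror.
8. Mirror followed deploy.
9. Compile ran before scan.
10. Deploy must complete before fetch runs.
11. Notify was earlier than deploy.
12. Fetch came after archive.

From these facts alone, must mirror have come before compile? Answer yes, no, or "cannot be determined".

Chain the constraints: mirror → archive → package → compile. Each link is directly stated, so mirror comes before compile.

yes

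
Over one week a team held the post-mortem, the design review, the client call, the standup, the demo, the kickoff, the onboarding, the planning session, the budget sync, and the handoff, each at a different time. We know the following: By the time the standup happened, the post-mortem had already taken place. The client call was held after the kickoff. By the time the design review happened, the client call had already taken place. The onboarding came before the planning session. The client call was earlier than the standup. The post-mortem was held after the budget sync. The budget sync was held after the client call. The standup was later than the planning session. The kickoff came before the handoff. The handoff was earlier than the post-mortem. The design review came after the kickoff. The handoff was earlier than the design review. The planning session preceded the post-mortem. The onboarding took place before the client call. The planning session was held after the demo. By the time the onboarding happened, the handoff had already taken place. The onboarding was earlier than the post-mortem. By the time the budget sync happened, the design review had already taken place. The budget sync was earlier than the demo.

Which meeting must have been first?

the kickoff

The kickoff has a chain of constraints placing it before every other meeting, so the kickoff must be first.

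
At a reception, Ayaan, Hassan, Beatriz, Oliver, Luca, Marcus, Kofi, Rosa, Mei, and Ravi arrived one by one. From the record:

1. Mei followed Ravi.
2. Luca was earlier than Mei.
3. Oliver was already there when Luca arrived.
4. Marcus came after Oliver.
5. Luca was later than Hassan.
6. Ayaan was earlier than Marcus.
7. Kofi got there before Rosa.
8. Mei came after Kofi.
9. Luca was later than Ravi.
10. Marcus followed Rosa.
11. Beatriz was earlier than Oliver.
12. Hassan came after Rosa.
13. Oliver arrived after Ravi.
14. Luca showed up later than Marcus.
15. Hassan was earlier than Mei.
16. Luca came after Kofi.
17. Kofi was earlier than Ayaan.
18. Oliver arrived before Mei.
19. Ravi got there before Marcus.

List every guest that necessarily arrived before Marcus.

Directly stated before Marcus: Ayaan, Oliver, Ravi, and Rosa.
Beatriz reaches Marcus via Beatriz → Oliver → Marcus.
Kofi reaches Marcus via Kofi → Rosa → Marcus.
No chain forces Hassan (or any of the others) ahead of Marcus.

Ayaan, Beatriz, Kofi, Oliver, Ravi, Rosa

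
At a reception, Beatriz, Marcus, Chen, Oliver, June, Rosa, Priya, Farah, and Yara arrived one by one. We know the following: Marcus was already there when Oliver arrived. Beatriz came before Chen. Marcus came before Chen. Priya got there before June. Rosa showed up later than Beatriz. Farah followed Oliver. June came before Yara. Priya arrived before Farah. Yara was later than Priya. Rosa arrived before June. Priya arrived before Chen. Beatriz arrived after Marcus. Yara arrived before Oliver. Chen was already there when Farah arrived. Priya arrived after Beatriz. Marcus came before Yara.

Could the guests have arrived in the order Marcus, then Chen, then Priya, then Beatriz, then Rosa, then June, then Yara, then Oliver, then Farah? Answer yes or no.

The constraints require Beatriz before Chen, but in the proposed sequence Chen appears ahead of Beatriz. That one violation is enough.

no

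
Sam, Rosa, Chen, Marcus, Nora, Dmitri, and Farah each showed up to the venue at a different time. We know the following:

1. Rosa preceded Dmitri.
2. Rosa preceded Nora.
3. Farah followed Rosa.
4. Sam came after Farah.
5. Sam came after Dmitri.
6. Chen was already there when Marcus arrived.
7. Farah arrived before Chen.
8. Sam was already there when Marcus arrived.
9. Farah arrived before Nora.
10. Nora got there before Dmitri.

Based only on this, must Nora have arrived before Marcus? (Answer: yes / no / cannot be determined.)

yes

Chain the constraints: Nora → Dmitri → Sam → Marcus. Each link is directly stated, so Nora comes before Marcus.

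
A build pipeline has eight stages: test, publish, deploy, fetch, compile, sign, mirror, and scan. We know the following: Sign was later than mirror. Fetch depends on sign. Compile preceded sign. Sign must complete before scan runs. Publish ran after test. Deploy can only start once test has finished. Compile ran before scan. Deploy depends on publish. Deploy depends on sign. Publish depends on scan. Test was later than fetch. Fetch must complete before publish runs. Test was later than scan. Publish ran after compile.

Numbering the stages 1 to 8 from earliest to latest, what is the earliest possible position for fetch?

Compile, mirror, and sign must all come before fetch — 3 forced predecessors.
Nothing else is forced ahead of fetch, so its earliest slot is position 3 + 1 = 4.

4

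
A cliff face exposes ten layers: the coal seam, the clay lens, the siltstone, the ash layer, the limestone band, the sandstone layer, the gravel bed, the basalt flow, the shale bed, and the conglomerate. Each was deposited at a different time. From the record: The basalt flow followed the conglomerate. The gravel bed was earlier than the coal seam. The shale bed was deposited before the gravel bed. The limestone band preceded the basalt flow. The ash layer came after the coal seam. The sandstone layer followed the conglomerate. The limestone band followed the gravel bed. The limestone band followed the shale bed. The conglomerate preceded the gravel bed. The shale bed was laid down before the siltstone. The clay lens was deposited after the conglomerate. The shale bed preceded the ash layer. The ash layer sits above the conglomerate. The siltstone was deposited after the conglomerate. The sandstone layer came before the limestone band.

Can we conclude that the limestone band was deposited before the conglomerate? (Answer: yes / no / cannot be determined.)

no

Tracing the constraints gives the conglomerate → the gravel bed → the limestone band, so the conglomerate must come before the limestone band.
That means the limestone band cannot be before the conglomerate.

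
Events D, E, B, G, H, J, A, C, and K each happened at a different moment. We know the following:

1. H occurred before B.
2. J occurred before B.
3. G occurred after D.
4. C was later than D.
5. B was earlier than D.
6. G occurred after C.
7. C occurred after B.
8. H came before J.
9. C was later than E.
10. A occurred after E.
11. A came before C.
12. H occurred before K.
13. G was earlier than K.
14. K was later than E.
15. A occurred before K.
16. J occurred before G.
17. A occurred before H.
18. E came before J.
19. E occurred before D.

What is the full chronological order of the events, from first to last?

E, A, H, J, B, D, C, G, K

The constraints fix every adjacent pair, so only one ordering works:
E → A → H → J → B → D → C → G → K.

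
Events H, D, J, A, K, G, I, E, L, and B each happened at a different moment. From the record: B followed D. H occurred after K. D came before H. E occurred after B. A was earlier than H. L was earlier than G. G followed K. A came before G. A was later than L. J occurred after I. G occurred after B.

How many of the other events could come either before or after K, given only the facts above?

Forced after K: G and H.
That leaves A, B, D, E, I, J, and L with no forced order relative to K — 7.

7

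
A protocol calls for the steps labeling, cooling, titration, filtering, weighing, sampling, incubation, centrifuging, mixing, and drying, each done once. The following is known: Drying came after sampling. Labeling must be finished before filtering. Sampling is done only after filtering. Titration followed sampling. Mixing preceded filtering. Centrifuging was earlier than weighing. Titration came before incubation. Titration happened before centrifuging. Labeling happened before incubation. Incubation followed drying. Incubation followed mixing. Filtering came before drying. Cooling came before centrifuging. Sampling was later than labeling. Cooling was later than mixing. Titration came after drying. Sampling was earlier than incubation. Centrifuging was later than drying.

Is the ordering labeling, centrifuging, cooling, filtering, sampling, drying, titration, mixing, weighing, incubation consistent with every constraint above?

The constraints require cooling before centrifuging, but in the proposed sequence centrifuging appears ahead of cooling. That one violation is enough.

no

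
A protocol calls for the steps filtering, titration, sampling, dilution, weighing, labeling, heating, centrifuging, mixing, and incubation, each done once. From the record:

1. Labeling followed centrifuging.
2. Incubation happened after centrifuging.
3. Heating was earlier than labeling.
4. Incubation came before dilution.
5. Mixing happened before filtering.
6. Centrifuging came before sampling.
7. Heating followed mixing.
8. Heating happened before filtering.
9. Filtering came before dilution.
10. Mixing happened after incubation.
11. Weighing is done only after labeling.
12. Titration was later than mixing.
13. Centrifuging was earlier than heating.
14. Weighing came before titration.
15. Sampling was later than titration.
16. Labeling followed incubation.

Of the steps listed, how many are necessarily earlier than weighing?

Directly stated before weighing: labeling.
Centrifuging reaches weighing via centrifuging → labeling → weighing.
Heating reaches weighing via heating → labeling → weighing.
Incubation reaches weighing via incubation → labeling → weighing.
Likewise mixing reaches weighing by chaining the stated constraints.
No chain forces sampling (or any of the others) ahead of weighing.
That's centrifuging, heating, incubation, labeling, and mixing — 5 in all.

5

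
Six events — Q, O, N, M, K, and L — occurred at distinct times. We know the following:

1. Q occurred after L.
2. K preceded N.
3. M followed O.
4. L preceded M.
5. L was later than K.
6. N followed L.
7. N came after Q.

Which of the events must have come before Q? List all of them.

K, L

Directly stated before Q: L.
K reaches Q via K → L → Q.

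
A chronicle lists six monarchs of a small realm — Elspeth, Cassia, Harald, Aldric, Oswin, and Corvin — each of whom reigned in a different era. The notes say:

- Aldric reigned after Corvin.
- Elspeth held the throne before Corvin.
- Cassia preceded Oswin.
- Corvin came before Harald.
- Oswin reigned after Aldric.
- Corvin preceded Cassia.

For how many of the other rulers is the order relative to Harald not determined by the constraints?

3

Forced before Harald: Corvin and Elspeth.
That leaves Aldric, Cassia, and Oswin with no forced order relative to Harald — 3.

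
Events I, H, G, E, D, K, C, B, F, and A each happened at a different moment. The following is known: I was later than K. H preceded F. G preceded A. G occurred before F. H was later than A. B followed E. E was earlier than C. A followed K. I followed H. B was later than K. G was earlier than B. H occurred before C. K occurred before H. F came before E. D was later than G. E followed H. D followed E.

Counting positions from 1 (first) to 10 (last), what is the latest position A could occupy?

3

A must come before B, C, D, E, F, H, and I — 7 events forced after it.
Everything else can be placed before A in some valid order, so A can sit as late as position 10 − 7 = 3.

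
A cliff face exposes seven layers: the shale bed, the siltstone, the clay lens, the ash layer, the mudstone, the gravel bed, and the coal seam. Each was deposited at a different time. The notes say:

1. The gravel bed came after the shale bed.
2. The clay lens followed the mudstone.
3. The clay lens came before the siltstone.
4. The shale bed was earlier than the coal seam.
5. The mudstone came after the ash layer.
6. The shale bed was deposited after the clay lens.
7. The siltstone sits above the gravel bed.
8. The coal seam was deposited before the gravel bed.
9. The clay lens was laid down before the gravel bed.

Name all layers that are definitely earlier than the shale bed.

Directly stated before the shale bed: the clay lens.
The ash layer reaches the shale bed via the ash layer → the mudstone → the clay lens → the shale bed.
The mudstone reaches the shale bed via the mudstone → the clay lens → the shale bed.
No chain forces the coal seam (or any of the others) ahead of the shale bed.

the ash layer, the clay lens, the mudstone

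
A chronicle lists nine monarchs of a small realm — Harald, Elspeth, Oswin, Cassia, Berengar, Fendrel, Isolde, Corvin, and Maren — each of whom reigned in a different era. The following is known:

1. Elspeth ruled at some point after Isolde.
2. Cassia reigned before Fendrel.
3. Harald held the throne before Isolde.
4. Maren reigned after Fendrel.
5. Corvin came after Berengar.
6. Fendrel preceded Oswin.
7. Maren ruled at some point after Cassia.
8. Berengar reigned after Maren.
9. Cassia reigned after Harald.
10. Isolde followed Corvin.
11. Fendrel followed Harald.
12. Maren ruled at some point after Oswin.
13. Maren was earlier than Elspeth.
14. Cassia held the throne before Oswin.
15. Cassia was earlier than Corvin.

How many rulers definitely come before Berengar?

5

Directly stated before Berengar: Maren.
Cassia reaches Berengar via Cassia → Maren → Berengar.
Fendrel reaches Berengar via Fendrel → Maren → Berengar.
Harald reaches Berengar via Harald → Fendrel → Maren → Berengar.
Likewise Oswin reaches Berengar by chaining the stated constraints.
That's Cassia, Fendrel, Harald, Maren, and Oswin — 5 in all.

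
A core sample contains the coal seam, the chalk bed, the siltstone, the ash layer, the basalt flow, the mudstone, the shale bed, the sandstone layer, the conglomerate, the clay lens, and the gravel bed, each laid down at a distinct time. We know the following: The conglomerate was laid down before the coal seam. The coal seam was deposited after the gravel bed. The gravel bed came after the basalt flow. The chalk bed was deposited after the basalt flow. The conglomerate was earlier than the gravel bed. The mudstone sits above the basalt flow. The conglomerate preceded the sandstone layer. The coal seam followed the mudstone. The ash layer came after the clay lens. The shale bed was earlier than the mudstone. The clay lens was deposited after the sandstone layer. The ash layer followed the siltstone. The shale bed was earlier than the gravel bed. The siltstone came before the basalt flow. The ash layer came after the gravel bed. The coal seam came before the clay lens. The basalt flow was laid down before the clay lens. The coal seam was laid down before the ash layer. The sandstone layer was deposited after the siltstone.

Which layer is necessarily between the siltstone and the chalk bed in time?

the basalt flow

Tracing the constraints gives the siltstone → the basalt flow → the chalk bed, so the basalt flow sits after the siltstone and before the chalk bed.
No other layer is forced both after the siltstone and before the chalk bed.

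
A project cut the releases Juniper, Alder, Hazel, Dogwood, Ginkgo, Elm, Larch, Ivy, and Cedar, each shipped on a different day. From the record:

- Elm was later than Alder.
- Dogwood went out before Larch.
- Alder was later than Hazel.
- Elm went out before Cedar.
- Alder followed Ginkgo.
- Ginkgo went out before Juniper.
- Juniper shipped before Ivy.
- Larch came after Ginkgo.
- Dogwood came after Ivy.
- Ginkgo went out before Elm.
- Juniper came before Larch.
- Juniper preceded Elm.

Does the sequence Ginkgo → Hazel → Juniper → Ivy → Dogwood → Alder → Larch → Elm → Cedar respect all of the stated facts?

yes

Check each stated constraint against the proposed order — e.g. Ginkgo is ahead of Larch; Ginkgo is ahead of Elm. Every pair is in the required order; nothing is violated.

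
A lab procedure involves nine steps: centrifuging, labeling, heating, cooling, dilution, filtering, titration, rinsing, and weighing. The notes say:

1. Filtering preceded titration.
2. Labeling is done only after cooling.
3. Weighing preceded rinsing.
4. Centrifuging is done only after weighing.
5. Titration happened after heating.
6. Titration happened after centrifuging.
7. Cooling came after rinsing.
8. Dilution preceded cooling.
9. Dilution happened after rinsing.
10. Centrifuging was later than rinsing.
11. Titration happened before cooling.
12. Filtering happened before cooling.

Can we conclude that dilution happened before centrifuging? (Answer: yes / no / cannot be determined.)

No chain of stated constraints runs from dilution to centrifuging, and none runs from centrifuging to dilution either.
So the relative order of dilution and centrifuging is not fixed by the given facts.

cannot be determined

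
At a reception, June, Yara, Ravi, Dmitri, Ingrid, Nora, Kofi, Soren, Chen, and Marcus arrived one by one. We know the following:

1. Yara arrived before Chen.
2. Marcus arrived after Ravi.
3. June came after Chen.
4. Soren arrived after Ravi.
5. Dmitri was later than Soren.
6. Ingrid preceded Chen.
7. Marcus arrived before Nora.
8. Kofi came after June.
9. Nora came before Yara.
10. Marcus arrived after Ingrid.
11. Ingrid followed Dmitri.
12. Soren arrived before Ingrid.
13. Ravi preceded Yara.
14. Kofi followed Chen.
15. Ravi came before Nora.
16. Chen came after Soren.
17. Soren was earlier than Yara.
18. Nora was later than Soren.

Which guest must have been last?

Every other guest has a chain of constraints placing them before Kofi, so Kofi is last.

Kofi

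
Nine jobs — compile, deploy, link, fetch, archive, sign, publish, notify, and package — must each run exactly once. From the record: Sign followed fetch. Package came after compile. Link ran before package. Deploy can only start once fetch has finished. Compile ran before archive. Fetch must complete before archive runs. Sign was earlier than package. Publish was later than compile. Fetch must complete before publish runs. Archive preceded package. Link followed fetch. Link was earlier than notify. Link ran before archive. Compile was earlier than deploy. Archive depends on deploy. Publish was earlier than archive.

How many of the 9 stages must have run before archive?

5

Directly stated before archive: compile, deploy, fetch, link, and publish.
No chain forces package (or any of the others) ahead of archive.
That's compile, deploy, fetch, link, and publish — 5 in all.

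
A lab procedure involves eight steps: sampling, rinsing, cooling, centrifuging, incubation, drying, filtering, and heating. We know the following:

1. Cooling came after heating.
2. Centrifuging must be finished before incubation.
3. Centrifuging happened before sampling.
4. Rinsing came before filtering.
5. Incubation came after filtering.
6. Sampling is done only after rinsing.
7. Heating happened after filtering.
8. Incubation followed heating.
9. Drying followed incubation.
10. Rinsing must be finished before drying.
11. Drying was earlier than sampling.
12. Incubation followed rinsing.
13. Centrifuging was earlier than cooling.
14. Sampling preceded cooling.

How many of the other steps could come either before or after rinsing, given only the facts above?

Forced after rinsing: cooling, drying, filtering, heating, incubation, and sampling.
That leaves centrifuging with no forced order relative to rinsing — 1.

1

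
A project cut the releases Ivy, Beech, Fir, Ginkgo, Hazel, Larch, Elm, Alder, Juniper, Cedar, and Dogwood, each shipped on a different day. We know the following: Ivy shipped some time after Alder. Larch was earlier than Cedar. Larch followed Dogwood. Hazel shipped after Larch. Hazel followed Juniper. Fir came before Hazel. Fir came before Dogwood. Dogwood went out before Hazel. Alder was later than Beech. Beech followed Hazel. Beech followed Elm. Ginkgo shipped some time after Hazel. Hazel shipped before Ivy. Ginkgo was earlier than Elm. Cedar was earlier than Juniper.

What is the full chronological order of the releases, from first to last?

Fir, Dogwood, Larch, Cedar, Juniper, Hazel, Ginkgo, Elm, Beech, Alder, Ivy

The constraints fix every adjacent pair, so only one ordering works:
Fir → Dogwood → Larch → Cedar → Juniper → Hazel → Ginkgo → Elm → Beech → Alder → Ivy.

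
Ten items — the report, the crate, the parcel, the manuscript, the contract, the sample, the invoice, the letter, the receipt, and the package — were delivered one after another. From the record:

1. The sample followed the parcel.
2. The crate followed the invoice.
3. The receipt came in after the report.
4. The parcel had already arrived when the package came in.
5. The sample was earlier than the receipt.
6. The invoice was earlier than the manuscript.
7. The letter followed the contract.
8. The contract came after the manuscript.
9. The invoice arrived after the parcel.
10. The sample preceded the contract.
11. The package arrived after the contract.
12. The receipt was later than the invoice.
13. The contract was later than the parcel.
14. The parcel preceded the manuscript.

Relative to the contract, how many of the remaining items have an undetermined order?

Forced before the contract: the invoice, the manuscript, the parcel, and the sample; forced after the contract: the letter and the package.
That leaves the crate, the receipt, and the report with no forced order relative to the contract — 3.

3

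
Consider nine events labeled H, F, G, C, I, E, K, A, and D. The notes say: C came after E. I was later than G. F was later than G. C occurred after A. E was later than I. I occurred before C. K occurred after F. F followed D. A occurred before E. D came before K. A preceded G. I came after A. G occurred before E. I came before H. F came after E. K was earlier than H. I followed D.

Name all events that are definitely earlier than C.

Directly stated before C: A, E, and I.
D reaches C via D → I → C.
G reaches C via G → I → C.
No chain forces F (or any of the others) ahead of C.

A, D, E, G, I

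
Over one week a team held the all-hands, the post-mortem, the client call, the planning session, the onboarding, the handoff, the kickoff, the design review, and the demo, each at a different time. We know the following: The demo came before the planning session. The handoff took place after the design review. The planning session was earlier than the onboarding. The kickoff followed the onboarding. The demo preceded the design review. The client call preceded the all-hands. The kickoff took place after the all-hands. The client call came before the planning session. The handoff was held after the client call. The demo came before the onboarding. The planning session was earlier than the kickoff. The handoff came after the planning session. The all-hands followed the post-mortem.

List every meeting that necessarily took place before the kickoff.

the all-hands, the client call, the demo, the onboarding, the planning session, the post-mortem

Directly stated before the kickoff: the all-hands, the onboarding, and the planning session.
The client call reaches the kickoff via the client call → the all-hands → the kickoff.
The demo reaches the kickoff via the demo → the onboarding → the kickoff.
The post-mortem reaches the kickoff via the post-mortem → the all-hands → the kickoff.
No chain forces the handoff (or any of the others) ahead of the kickoff.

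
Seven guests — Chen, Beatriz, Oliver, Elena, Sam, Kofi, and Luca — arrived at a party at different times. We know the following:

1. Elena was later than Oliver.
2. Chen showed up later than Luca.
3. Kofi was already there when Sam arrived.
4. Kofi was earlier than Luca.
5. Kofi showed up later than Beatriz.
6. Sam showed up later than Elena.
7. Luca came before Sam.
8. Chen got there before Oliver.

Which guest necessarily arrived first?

Beatriz

Beatriz has a chain of constraints placing them before every other guest, so Beatriz must be first.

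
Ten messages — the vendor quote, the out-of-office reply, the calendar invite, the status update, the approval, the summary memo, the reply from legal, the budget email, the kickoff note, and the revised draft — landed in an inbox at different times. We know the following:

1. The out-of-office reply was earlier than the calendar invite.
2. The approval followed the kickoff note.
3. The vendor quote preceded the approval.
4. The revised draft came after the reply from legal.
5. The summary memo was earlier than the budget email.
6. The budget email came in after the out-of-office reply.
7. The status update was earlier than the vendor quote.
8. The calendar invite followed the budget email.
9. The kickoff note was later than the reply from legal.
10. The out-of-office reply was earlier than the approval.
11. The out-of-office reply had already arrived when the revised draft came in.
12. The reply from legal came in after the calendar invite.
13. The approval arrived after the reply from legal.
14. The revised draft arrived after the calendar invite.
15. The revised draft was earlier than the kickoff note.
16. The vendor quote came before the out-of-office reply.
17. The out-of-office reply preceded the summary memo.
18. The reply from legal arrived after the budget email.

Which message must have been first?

the status update

The status update has a chain of constraints placing it before every other message, so the status update must be first.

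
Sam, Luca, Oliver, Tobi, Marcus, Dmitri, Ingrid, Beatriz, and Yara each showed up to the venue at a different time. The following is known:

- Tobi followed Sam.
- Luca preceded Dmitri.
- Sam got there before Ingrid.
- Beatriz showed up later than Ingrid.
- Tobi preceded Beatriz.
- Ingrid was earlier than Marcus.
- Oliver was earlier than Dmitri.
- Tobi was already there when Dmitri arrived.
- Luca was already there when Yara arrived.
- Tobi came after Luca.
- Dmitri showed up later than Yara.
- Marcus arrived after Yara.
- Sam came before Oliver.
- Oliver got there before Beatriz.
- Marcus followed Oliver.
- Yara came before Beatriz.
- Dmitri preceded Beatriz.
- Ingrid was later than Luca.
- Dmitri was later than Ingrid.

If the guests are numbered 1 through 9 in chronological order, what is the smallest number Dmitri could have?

Ingrid, Luca, Oliver, Sam, Tobi, and Yara must all come before Dmitri — 6 forced predecessors.
Nothing else is forced ahead of Dmitri, so their earliest slot is position 6 + 1 = 7.

7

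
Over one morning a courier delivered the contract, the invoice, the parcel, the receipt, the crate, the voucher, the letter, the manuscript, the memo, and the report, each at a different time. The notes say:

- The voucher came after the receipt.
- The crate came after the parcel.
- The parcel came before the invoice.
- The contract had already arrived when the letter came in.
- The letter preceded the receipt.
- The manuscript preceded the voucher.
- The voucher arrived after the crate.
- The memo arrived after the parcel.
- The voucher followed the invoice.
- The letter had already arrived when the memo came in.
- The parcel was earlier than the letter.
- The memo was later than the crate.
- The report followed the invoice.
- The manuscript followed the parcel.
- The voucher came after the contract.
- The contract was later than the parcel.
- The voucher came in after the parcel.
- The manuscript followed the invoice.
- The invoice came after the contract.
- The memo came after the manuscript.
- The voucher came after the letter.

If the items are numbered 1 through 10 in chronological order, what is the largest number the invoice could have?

6

The invoice must come before the manuscript, the memo, the report, and the voucher — 4 items forced after it.
Everything else can be placed before the invoice in some valid order, so the invoice can sit as late as position 10 − 4 = 6.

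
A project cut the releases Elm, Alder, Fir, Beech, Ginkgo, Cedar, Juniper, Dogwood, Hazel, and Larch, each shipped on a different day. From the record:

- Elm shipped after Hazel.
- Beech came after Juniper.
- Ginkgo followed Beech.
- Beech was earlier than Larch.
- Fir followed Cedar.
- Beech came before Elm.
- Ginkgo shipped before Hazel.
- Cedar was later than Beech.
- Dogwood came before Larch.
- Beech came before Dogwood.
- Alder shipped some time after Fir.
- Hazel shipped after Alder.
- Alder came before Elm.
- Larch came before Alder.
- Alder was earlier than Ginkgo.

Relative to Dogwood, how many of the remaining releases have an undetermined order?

2

Forced before Dogwood: Beech and Juniper; forced after Dogwood: Alder, Elm, Ginkgo, Hazel, and Larch.
That leaves Cedar and Fir with no forced order relative to Dogwood — 2.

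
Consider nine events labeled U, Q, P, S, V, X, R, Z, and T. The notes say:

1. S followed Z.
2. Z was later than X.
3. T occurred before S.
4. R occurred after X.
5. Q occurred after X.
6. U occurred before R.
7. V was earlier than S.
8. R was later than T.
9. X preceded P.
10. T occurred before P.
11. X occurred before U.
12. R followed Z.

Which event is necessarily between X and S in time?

Tracing the constraints gives X → Z → S, so Z sits after X and before S.
No other event is forced both after X and before S.

Z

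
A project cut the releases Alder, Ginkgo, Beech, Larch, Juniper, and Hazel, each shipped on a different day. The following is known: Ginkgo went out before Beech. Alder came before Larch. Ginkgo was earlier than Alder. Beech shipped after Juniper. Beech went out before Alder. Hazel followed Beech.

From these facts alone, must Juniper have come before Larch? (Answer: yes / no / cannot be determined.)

yes

Chain the constraints: Juniper → Beech → Alder → Larch. Each link is directly stated, so Juniper comes before Larch.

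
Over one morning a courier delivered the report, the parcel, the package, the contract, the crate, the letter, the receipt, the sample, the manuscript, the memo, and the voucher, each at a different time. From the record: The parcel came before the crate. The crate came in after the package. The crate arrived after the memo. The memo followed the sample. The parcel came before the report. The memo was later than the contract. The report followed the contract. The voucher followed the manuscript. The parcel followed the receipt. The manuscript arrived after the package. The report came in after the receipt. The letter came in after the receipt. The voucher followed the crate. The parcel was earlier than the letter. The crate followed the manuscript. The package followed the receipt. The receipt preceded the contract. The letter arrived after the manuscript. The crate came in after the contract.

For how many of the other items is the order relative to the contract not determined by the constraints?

5

Forced before the contract: the receipt; forced after the contract: the crate, the memo, the report, and the voucher.
That leaves the letter, the manuscript, the package, the parcel, and the sample with no forced order relative to the contract — 5.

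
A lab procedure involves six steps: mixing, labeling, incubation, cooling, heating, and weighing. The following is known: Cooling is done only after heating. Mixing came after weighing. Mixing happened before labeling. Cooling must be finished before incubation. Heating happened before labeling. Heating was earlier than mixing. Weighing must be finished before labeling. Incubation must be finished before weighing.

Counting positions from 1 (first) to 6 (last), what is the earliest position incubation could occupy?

Cooling and heating must both come before incubation — 2 forced predecessors.
Nothing else is forced ahead of incubation, so its earliest slot is position 2 + 1 = 3.

3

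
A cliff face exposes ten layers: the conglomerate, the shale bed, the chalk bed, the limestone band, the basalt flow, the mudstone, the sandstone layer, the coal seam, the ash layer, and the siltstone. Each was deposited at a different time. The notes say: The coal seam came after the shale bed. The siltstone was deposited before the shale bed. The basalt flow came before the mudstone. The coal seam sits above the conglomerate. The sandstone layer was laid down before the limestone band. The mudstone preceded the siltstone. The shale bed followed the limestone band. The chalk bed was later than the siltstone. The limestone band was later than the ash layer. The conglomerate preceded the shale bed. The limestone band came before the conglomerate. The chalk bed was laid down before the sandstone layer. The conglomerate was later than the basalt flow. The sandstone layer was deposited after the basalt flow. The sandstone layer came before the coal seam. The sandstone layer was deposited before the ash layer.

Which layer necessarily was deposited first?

the basalt flow

The basalt flow has a chain of constraints placing it before every other layer, so the basalt flow must be first.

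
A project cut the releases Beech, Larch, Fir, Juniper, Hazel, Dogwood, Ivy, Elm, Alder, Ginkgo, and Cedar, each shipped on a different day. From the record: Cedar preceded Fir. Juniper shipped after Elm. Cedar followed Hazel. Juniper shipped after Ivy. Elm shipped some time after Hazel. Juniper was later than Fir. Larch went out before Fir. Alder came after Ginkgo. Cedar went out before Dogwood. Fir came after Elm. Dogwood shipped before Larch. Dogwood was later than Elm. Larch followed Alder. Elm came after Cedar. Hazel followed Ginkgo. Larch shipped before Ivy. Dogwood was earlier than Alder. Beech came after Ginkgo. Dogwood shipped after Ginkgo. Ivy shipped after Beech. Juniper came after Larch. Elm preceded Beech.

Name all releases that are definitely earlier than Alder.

Directly stated before Alder: Dogwood and Ginkgo.
Cedar reaches Alder via Cedar → Dogwood → Alder.
Elm reaches Alder via Elm → Dogwood → Alder.
Hazel reaches Alder via Hazel → Cedar → Dogwood → Alder.
No chain forces Ivy (or any of the others) ahead of Alder.

Cedar, Dogwood, Elm, Ginkgo, Hazel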